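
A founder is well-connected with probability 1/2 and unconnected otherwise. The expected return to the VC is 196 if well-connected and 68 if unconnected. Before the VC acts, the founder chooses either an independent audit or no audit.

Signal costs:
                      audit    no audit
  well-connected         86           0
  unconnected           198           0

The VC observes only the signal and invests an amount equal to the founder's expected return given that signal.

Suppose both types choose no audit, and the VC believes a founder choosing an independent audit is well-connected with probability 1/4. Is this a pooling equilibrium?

Yes

At the pooled signal (no audit) the VC holds the prior 1/2 and pays 1/2·196 + 1/2·68 = 132. Off-path (audit) belief 1/4 gives 1/4·196 + 3/4·68 = 100.
Well-connected: no audit gives 132 − 0 = 132; audit gives 100 − 86 = 14. Stays. ✓
Unconnected: no audit gives 132 − 0 = 132; audit gives 100 − 198 = -98. Stays. ✓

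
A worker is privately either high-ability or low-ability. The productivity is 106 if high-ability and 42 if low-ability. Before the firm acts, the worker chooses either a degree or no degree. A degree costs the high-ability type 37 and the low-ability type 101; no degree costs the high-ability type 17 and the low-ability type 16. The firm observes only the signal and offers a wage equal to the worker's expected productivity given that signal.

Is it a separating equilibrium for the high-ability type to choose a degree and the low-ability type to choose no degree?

If types separate, degree earns payment 106 and no degree earns 42.
High-ability: degree gives 106 − 37 = 69; no degree gives 42 − 17 = 25. No deviation. ✓
Low-ability: no degree gives 42 − 16 = 26; degree gives 106 − 101 = 5. No deviation. ✓
Neither type gains from mimicking the other.

Yes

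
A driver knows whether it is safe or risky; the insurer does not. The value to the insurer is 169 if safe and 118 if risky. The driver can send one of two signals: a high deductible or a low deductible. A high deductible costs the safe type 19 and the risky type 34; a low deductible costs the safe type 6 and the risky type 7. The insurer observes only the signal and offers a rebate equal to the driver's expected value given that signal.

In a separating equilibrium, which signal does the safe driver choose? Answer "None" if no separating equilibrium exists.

Try safe → high deductible, risky → low deductible:
  If types separate, high deductible earns payment 169 and low deductible earns 118.
  Safe: high deductible gives 169 − 19 = 150; low deductible gives 118 − 6 = 112. No deviation. ✓
  Risky: low deductible gives 118 − 7 = 111; high deductible gives 169 − 34 = 135. Would deviate. ✗
Try safe → low deductible, risky → high deductible:
  If types separate, low deductible earns payment 169 and high deductible earns 118.
  Safe: low deductible gives 169 − 6 = 163; high deductible gives 118 − 19 = 99. No deviation. ✓
  Risky: high deductible gives 118 − 34 = 84; low deductible gives 169 − 7 = 162. Would deviate. ✗
Neither assignment is incentive-compatible.

None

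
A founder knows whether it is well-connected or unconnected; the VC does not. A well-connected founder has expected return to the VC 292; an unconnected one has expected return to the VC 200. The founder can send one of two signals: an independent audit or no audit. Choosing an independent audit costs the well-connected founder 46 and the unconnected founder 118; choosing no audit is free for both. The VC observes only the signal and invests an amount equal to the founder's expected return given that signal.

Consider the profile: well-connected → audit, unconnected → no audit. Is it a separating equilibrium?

Yes

If types separate, audit earns payment 292 and no audit earns 200.
Well-connected: audit gives 292 − 46 = 246; no audit gives 200 − 0 = 200. No deviation. ✓
Unconnected: no audit gives 200 − 0 = 200; audit gives 292 − 118 = 174. No deviation. ✓
Both incentive constraints hold.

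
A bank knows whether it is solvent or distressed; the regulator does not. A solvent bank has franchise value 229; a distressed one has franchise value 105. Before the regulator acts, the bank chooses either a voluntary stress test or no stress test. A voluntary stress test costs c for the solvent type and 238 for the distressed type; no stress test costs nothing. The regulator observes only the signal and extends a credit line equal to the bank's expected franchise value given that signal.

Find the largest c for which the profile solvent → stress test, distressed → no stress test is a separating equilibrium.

Under separation: stress test → solvent (pays 229); no stress test → distressed (pays 105).
Distressed: 105 − 0 = 105 ≥ 229 − 238 = -9. Holds regardless of c. ✓
Solvent: 229 − c ≥ 105 − 0, so c ≤ 229 − 105 = 124.

124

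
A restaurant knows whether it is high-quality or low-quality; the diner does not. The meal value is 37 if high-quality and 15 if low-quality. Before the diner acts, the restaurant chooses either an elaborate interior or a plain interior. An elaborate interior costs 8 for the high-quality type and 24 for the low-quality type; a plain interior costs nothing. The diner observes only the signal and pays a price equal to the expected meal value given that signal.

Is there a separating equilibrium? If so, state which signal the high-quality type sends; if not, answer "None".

Try high-quality → elaborate interior, low-quality → plain interior:
  If types separate, elaborate interior earns payment 37 and plain interior earns 15.
  High-quality: elaborate interior gives 37 − 8 = 29; plain interior gives 15 − 0 = 15. No deviation. ✓
  Low-quality: plain interior gives 15 − 0 = 15; elaborate interior gives 37 − 24 = 13. No deviation. ✓
Both hold — the high-quality type sends elaborate interior.

elaborate interior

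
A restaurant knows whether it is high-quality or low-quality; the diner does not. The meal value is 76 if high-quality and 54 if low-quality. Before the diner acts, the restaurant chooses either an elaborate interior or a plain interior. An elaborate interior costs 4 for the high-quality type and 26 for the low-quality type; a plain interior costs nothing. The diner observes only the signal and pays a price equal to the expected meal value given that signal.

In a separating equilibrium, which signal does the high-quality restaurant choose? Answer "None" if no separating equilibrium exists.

Try high-quality → elaborate interior, low-quality → plain interior:
  Under separation the diner infers type exactly: elaborate interior → high-quality (pays 76), plain interior → low-quality (pays 54).
  High-quality: elaborate interior gives 76 − 4 = 72; plain interior gives 54 − 0 = 54. No deviation. ✓
  Low-quality: plain interior gives 54 − 0 = 54; elaborate interior gives 76 − 26 = 50. No deviation. ✓
Both hold — the high-quality type sends elaborate interior.

elaborate interior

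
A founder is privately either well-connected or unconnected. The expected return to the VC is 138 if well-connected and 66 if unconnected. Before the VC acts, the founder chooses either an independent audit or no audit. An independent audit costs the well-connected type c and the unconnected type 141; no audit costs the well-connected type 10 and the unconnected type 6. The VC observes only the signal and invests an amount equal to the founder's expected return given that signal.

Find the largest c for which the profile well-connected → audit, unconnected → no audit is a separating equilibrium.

82

Under separation: audit → well-connected (pays 138); no audit → unconnected (pays 66).
Unconnected: 66 − 6 = 60 ≥ 138 − 141 = -3. Holds regardless of c. ✓
Well-connected: 138 − c ≥ 66 − 10, so c ≤ 138 − 56 = 82.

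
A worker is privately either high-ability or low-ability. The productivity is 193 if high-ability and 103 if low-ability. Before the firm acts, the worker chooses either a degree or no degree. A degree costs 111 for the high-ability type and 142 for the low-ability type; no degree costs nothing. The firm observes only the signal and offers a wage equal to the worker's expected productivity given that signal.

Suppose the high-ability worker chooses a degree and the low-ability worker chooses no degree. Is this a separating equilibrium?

If types separate, degree earns payment 193 and no degree earns 103.
High-ability: degree gives 193 − 111 = 82; no degree gives 103 − 0 = 103. Would deviate. ✗
Low-ability: no degree gives 103 − 0 = 103; degree gives 193 − 142 = 51. No deviation. ✓

No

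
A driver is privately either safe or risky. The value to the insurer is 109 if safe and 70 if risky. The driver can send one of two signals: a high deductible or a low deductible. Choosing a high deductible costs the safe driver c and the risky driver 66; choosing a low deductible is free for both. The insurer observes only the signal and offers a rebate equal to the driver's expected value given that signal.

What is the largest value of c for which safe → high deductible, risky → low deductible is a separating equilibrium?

39

Under separation: high deductible → safe (pays 109); low deductible → risky (pays 70).
Risky: 70 − 0 = 70 ≥ 109 − 66 = 43. Holds regardless of c. ✓
Safe: 109 − c ≥ 70 − 0, so c ≤ 109 − 70 = 39.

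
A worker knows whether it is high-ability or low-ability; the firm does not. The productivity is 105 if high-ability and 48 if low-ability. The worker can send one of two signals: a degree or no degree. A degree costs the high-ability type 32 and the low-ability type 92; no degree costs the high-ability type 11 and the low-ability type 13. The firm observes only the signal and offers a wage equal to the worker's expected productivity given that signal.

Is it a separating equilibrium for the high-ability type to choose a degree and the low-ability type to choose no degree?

Yes

Under separation the firm infers type exactly: degree → high-ability (pays 105), no degree → low-ability (pays 48).
High-ability: degree gives 105 − 32 = 73; no degree gives 48 − 11 = 37. No deviation. ✓
Low-ability: no degree gives 48 − 13 = 35; degree gives 105 − 92 = 13. No deviation. ✓
Neither type gains from mimicking the other.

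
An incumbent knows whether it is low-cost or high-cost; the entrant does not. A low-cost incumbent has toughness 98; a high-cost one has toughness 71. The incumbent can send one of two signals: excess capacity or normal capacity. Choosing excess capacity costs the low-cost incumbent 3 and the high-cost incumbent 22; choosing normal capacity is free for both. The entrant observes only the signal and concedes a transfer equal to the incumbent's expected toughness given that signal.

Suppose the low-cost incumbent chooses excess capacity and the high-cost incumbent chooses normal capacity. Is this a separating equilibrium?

If types separate, excess capacity earns payment 98 and normal capacity earns 71.
Low-cost: excess capacity gives 98 − 3 = 95; normal capacity gives 71 − 0 = 71. No deviation. ✓
High-cost: normal capacity gives 71 − 0 = 71; excess capacity gives 98 − 22 = 76. Would deviate. ✗

No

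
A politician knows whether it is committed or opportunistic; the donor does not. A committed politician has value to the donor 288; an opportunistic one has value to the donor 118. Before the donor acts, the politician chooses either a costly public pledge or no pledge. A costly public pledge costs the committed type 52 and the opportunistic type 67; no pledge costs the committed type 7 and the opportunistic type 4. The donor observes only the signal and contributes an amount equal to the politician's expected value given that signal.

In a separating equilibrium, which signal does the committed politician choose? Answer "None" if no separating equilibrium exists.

None

Try committed → pledge, opportunistic → no pledge:
  If types separate, pledge earns payment 288 and no pledge earns 118.
  Committed: pledge gives 288 − 52 = 236; no pledge gives 118 − 7 = 111. No deviation. ✓
  Opportunistic: no pledge gives 118 − 4 = 114; pledge gives 288 − 67 = 221. Would deviate. ✗
Try committed → no pledge, opportunistic → pledge:
  If types separate, no pledge earns payment 288 and pledge earns 118.
  Committed: no pledge gives 288 − 7 = 281; pledge gives 118 − 52 = 66. No deviation. ✓
  Opportunistic: pledge gives 118 − 67 = 51; no pledge gives 288 − 4 = 284. Would deviate. ✗
Neither assignment is incentive-compatible.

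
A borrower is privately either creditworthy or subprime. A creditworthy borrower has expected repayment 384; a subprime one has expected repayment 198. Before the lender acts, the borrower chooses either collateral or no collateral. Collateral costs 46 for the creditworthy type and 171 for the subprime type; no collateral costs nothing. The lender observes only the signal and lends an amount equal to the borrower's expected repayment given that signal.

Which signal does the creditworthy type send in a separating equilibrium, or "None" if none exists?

None

Try creditworthy → collateral, subprime → no collateral:
  Under separation the lender infers type exactly: collateral → creditworthy (pays 384), no collateral → subprime (pays 198).
  Creditworthy: collateral gives 384 − 46 = 338; no collateral gives 198 − 0 = 198. No deviation. ✓
  Subprime: no collateral gives 198 − 0 = 198; collateral gives 384 − 171 = 213. Would deviate. ✗
Try creditworthy → no collateral, subprime → collateral:
  Under separation the lender infers type exactly: no collateral → creditworthy (pays 384), collateral → subprime (pays 198).
  Creditworthy: no collateral gives 384 − 0 = 384; collateral gives 198 − 46 = 152. No deviation. ✓
  Subprime: collateral gives 198 − 171 = 27; no collateral gives 384 − 0 = 384. Would deviate. ✗
Neither assignment is incentive-compatible.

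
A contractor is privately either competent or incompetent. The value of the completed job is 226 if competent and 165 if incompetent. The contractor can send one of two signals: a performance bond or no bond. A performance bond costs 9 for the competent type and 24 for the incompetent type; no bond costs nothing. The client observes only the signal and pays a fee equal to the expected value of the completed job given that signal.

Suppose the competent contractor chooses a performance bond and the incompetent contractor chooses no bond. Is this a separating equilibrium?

If types separate, bond earns payment 226 and no bond earns 165.
Competent: bond gives 226 − 9 = 217; no bond gives 165 − 0 = 165. No deviation. ✓
Incompetent: no bond gives 165 − 0 = 165; bond gives 226 − 24 = 202. Would deviate. ✗

No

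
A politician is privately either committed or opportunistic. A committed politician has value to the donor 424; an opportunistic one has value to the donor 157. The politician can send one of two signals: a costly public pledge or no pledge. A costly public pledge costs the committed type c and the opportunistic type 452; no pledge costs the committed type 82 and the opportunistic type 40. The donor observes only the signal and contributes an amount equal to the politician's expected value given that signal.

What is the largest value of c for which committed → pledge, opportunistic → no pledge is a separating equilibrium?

Under separation: pledge → committed (pays 424); no pledge → opportunistic (pays 157).
Opportunistic: 157 − 40 = 117 ≥ 424 − 452 = -28. Holds regardless of c. ✓
Committed: 424 − c ≥ 157 − 82, so c ≤ 424 − 75 = 349.

349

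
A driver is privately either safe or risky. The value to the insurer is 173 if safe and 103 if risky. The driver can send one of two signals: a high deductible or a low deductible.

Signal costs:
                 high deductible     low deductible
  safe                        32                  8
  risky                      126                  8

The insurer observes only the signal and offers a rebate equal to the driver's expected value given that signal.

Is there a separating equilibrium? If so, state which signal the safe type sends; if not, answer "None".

Try safe → high deductible, risky → low deductible:
  If types separate, high deductible earns payment 173 and low deductible earns 103.
  Safe: high deductible gives 173 − 32 = 141; low deductible gives 103 − 8 = 95. No deviation. ✓
  Risky: low deductible gives 103 − 8 = 95; high deductible gives 173 − 126 = 47. No deviation. ✓
Both hold — the safe type sends high deductible.

high deductible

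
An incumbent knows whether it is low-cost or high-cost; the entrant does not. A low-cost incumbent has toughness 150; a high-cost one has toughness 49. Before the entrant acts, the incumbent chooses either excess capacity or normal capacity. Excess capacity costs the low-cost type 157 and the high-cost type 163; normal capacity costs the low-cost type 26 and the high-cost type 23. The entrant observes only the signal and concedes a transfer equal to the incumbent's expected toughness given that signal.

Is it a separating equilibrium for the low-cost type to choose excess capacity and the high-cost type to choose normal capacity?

If types separate, excess capacity earns payment 150 and normal capacity earns 49.
Low-cost: excess capacity gives 150 − 157 = -7; normal capacity gives 49 − 26 = 23. Would deviate. ✗
High-cost: normal capacity gives 49 − 23 = 26; excess capacity gives 150 − 163 = -13. No deviation. ✓

No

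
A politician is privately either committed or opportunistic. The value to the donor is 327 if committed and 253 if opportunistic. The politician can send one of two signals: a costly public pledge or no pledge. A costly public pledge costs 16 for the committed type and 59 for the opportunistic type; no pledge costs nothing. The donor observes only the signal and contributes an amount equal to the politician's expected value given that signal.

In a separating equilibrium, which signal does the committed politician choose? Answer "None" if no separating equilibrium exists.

Try committed → pledge, opportunistic → no pledge:
  Under separation the donor infers type exactly: pledge → committed (pays 327), no pledge → opportunistic (pays 253).
  Committed: pledge gives 327 − 16 = 311; no pledge gives 253 − 0 = 253. No deviation. ✓
  Opportunistic: no pledge gives 253 − 0 = 253; pledge gives 327 − 59 = 268. Would deviate. ✗
Try committed → no pledge, opportunistic → pledge:
  Under separation the donor infers type exactly: no pledge → committed (pays 327), pledge → opportunistic (pays 253).
  Committed: no pledge gives 327 − 0 = 327; pledge gives 253 − 16 = 237. No deviation. ✓
  Opportunistic: pledge gives 253 − 59 = 194; no pledge gives 327 − 0 = 327. Would deviate. ✗
Neither assignment is incentive-compatible.

None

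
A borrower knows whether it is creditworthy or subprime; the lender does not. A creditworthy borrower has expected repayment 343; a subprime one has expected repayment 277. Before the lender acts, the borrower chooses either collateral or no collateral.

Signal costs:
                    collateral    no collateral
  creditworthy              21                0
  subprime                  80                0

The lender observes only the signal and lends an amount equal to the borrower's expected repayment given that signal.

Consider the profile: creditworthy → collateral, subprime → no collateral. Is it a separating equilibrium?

Yes

If types separate, collateral earns payment 343 and no collateral earns 277.
Creditworthy: collateral gives 343 − 21 = 322; no collateral gives 277 − 0 = 277. No deviation. ✓
Subprime: no collateral gives 277 − 0 = 277; collateral gives 343 − 80 = 263. No deviation. ✓
Neither type gains from mimicking the other.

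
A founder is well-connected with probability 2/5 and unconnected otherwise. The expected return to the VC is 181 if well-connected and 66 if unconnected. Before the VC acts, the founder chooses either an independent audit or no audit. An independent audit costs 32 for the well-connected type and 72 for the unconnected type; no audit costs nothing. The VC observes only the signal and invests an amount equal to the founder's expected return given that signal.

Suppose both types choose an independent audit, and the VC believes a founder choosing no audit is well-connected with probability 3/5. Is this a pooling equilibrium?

No

At the pooled signal (audit) the VC holds the prior 2/5 and pays 2/5·181 + 3/5·66 = 112. Off-path (no audit) belief 3/5 gives 3/5·181 + 2/5·66 = 135.
Well-connected: audit gives 112 − 32 = 80; no audit gives 135 − 0 = 135. Deviates. ✗
Unconnected: audit gives 112 − 72 = 40; no audit gives 135 − 0 = 135. Deviates. ✗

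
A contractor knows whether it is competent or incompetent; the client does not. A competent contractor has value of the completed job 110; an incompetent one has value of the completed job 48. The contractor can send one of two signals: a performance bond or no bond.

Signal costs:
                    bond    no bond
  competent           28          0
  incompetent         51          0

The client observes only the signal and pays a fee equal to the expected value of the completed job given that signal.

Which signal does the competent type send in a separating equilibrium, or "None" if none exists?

Try competent → bond, incompetent → no bond:
  If types separate, bond earns payment 110 and no bond earns 48.
  Competent: bond gives 110 − 28 = 82; no bond gives 48 − 0 = 48. No deviation. ✓
  Incompetent: no bond gives 48 − 0 = 48; bond gives 110 − 51 = 59. Would deviate. ✗
Try competent → no bond, incompetent → bond:
  If types separate, no bond earns payment 110 and bond earns 48.
  Competent: no bond gives 110 − 0 = 110; bond gives 48 − 28 = 20. No deviation. ✓
  Incompetent: bond gives 48 − 51 = -3; no bond gives 110 − 0 = 110. Would deviate. ✗
Neither assignment is incentive-compatible.

None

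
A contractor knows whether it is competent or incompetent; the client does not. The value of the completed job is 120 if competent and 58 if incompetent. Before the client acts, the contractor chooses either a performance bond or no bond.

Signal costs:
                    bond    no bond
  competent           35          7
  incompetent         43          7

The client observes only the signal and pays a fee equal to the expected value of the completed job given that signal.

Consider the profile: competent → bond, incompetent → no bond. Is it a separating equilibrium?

No

If types separate, bond earns payment 120 and no bond earns 58.
Competent: bond gives 120 − 35 = 85; no bond gives 58 − 7 = 51. No deviation. ✓
Incompetent: no bond gives 58 − 7 = 51; bond gives 120 − 43 = 77. Would deviate. ✗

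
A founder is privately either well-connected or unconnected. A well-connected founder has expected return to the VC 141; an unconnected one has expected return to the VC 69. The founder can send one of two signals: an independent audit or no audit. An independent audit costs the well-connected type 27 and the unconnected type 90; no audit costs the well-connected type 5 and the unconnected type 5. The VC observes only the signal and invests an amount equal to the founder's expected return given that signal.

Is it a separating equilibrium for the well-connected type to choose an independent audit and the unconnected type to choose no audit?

Under separation the VC infers type exactly: audit → well-connected (pays 141), no audit → unconnected (pays 69).
Well-connected: audit gives 141 − 27 = 114; no audit gives 69 − 5 = 64. No deviation. ✓
Unconnected: no audit gives 69 − 5 = 64; audit gives 141 − 90 = 51. No deviation. ✓
Neither type gains from mimicking the other.

Yes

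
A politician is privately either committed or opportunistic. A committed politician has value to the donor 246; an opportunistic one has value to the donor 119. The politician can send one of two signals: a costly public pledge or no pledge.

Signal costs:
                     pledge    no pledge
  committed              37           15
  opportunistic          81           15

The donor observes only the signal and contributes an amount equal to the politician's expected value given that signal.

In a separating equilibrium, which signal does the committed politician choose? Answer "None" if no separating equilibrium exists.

None

Try committed → pledge, opportunistic → no pledge:
  If types separate, pledge earns payment 246 and no pledge earns 119.
  Committed: pledge gives 246 − 37 = 209; no pledge gives 119 − 15 = 104. No deviation. ✓
  Opportunistic: no pledge gives 119 − 15 = 104; pledge gives 246 − 81 = 165. Would deviate. ✗
Try committed → no pledge, opportunistic → pledge:
  If types separate, no pledge earns payment 246 and pledge earns 119.
  Committed: no pledge gives 246 − 15 = 231; pledge gives 119 − 37 = 82. No deviation. ✓
  Opportunistic: pledge gives 119 − 81 = 38; no pledge gives 246 − 15 = 231. Would deviate. ✗
Neither assignment is incentive-compatible.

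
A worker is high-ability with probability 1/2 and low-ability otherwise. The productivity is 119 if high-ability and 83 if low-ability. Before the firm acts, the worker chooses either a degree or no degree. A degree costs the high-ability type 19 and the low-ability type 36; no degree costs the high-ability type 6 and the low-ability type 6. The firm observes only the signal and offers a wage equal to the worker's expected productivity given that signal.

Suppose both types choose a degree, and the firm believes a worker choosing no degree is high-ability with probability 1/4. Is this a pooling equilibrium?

At the pooled signal (degree) the firm holds the prior 1/2 and pays 1/2·119 + 1/2·83 = 101. Off-path (no degree) belief 1/4 gives 1/4·119 + 3/4·83 = 92.
High-ability: degree gives 101 − 19 = 82; no degree gives 92 − 6 = 86. Deviates. ✗
Low-ability: degree gives 101 − 36 = 65; no degree gives 92 − 6 = 86. Deviates. ✗

No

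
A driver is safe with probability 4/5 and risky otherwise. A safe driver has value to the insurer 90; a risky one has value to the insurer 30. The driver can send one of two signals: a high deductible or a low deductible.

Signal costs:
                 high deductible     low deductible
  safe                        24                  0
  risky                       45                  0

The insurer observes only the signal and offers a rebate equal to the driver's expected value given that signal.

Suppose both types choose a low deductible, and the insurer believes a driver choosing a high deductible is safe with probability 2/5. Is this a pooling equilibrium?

Yes

At the pooled signal (low deductible) the insurer holds the prior 4/5 and pays 4/5·90 + 1/5·30 = 78. Off-path (high deductible) belief 2/5 gives 2/5·90 + 3/5·30 = 54.
Safe: low deductible gives 78 − 0 = 78; high deductible gives 54 − 24 = 30. Stays. ✓
Risky: low deductible gives 78 − 0 = 78; high deductible gives 54 − 45 = 9. Stays. ✓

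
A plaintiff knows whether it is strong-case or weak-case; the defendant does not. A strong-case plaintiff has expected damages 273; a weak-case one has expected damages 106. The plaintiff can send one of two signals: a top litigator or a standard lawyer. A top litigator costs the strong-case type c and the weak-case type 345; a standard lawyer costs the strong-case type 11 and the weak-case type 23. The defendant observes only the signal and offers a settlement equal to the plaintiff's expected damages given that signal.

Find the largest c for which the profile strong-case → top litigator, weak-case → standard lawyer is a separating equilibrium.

Under separation: top litigator → strong-case (pays 273); standard lawyer → weak-case (pays 106).
Weak-case: 106 − 23 = 83 ≥ 273 − 345 = -72. Holds regardless of c. ✓
Strong-case: 273 − c ≥ 106 − 11, so c ≤ 273 − 95 = 178.

178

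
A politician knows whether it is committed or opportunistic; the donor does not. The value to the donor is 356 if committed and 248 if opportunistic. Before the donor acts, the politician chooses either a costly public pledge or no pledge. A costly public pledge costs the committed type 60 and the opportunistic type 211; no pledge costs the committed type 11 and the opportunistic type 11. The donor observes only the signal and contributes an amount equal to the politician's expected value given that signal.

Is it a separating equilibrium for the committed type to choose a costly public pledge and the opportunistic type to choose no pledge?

Under separation the donor infers type exactly: pledge → committed (pays 356), no pledge → opportunistic (pays 248).
Committed: pledge gives 356 − 60 = 296; no pledge gives 248 − 11 = 237. No deviation. ✓
Opportunistic: no pledge gives 248 − 11 = 237; pledge gives 356 − 211 = 145. No deviation. ✓
Neither type gains from mimicking the other.

Yes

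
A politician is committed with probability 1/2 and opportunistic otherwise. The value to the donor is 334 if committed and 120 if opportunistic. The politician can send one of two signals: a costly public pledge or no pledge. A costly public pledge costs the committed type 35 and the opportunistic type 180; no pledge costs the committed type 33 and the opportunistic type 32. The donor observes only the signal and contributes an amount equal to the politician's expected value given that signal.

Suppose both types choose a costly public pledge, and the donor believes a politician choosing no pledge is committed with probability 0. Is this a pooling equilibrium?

No

At the pooled signal (pledge) the donor holds the prior 1/2 and pays 1/2·334 + 1/2·120 = 227. Off-path (no pledge) belief 0 gives 0·334 + 1·120 = 120.
Committed: pledge gives 227 − 35 = 192; no pledge gives 120 − 33 = 87. Stays. ✓
Opportunistic: pledge gives 227 − 180 = 47; no pledge gives 120 − 32 = 88. Deviates. ✗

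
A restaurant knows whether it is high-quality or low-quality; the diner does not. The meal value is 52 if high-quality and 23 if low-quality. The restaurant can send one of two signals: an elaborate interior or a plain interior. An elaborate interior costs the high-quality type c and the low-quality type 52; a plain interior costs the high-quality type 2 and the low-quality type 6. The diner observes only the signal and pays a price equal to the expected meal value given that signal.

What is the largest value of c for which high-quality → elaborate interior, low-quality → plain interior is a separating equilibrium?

31

Under separation: elaborate interior → high-quality (pays 52); plain interior → low-quality (pays 23).
Low-quality: 23 − 6 = 17 ≥ 52 − 52 = 0. Holds regardless of c. ✓
High-quality: 52 − c ≥ 23 − 2, so c ≤ 52 − 21 = 31.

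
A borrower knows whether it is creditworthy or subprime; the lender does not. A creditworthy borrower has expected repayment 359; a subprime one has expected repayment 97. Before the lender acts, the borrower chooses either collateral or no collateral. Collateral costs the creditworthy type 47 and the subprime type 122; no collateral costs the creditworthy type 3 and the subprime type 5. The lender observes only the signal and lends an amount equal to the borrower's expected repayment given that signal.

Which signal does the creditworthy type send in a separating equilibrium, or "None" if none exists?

Try creditworthy → collateral, subprime → no collateral:
  If types separate, collateral earns payment 359 and no collateral earns 97.
  Creditworthy: collateral gives 359 − 47 = 312; no collateral gives 97 − 3 = 94. No deviation. ✓
  Subprime: no collateral gives 97 − 5 = 92; collateral gives 359 − 122 = 237. Would deviate. ✗
Try creditworthy → no collateral, subprime → collateral:
  If types separate, no collateral earns payment 359 and collateral earns 97.
  Creditworthy: no collateral gives 359 − 3 = 356; collateral gives 97 − 47 = 50. No deviation. ✓
  Subprime: collateral gives 97 − 122 = -25; no collateral gives 359 − 5 = 354. Would deviate. ✗
Neither assignment is incentive-compatible.

None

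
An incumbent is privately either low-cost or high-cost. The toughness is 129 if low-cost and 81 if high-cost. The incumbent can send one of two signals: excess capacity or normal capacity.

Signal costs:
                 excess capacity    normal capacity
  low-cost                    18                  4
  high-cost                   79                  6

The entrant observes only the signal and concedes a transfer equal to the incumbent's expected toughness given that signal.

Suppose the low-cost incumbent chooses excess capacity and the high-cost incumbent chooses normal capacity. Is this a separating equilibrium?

Yes

If types separate, excess capacity earns payment 129 and normal capacity earns 81.
Low-cost: excess capacity gives 129 − 18 = 111; normal capacity gives 81 − 4 = 77. No deviation. ✓
High-cost: normal capacity gives 81 − 6 = 75; excess capacity gives 129 − 79 = 50. No deviation. ✓
Neither type gains from mimicking the other.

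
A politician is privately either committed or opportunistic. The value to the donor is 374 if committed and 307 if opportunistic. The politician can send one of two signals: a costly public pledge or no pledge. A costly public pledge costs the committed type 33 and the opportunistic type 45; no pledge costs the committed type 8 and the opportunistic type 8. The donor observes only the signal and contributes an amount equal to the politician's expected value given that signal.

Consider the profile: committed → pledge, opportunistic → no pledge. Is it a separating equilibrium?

No

If types separate, pledge earns payment 374 and no pledge earns 307.
Committed: pledge gives 374 − 33 = 341; no pledge gives 307 − 8 = 299. No deviation. ✓
Opportunistic: no pledge gives 307 − 8 = 299; pledge gives 374 − 45 = 329. Would deviate. ✗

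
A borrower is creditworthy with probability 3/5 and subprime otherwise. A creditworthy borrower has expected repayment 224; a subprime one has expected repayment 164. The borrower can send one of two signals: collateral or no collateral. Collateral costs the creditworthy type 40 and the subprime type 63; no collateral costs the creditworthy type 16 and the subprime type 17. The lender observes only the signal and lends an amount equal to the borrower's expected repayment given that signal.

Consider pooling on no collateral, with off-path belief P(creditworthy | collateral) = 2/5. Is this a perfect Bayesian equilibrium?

On the equilibrium path (no collateral) the lender holds the prior 3/5 and pays 3/5·224 + 2/5·164 = 200. Off-path (collateral) belief 2/5 gives 2/5·224 + 3/5·164 = 188.
Creditworthy: no collateral gives 200 − 16 = 184; collateral gives 188 − 40 = 148. Stays. ✓
Subprime: no collateral gives 200 − 17 = 183; collateral gives 188 − 63 = 125. Stays. ✓
Beliefs are Bayes-consistent on-path and both types best-respond.

Yes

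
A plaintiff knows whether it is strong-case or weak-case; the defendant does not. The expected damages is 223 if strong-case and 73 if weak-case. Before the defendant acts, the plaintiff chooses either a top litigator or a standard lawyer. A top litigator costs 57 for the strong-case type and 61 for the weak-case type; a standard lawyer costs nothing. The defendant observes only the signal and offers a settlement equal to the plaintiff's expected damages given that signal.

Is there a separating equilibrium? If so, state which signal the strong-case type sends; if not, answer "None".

Try strong-case → top litigator, weak-case → standard lawyer:
  Under separation the defendant infers type exactly: top litigator → strong-case (pays 223), standard lawyer → weak-case (pays 73).
  Strong-case: top litigator gives 223 − 57 = 166; standard lawyer gives 73 − 0 = 73. No deviation. ✓
  Weak-case: standard lawyer gives 73 − 0 = 73; top litigator gives 223 − 61 = 162. Would deviate. ✗
Try strong-case → standard lawyer, weak-case → top litigator:
  Under separation the defendant infers type exactly: standard lawyer → strong-case (pays 223), top litigator → weak-case (pays 73).
  Strong-case: standard lawyer gives 223 − 0 = 223; top litigator gives 73 − 57 = 16. No deviation. ✓
  Weak-case: top litigator gives 73 − 61 = 12; standard lawyer gives 223 − 0 = 223. Would deviate. ✗
Neither assignment is incentive-compatible.

None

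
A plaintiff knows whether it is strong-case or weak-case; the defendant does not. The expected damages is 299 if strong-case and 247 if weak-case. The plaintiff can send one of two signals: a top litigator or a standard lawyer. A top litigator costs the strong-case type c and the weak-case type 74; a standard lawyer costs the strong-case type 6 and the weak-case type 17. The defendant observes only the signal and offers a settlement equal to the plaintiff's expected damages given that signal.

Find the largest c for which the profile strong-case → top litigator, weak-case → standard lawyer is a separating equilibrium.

58

Under separation: top litigator → strong-case (pays 299); standard lawyer → weak-case (pays 247).
Weak-case: 247 − 17 = 230 ≥ 299 − 74 = 225. Holds regardless of c. ✓
Strong-case: 299 − c ≥ 247 − 6, so c ≤ 299 − 241 = 58.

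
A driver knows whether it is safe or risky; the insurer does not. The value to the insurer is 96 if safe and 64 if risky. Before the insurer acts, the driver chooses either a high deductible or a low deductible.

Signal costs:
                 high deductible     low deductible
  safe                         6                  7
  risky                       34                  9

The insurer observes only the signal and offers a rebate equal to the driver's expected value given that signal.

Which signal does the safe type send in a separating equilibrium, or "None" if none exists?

Try safe → high deductible, risky → low deductible:
  If types separate, high deductible earns payment 96 and low deductible earns 64.
  Safe: high deductible gives 96 − 6 = 90; low deductible gives 64 − 7 = 57. No deviation. ✓
  Risky: low deductible gives 64 − 9 = 55; high deductible gives 96 − 34 = 62. Would deviate. ✗
Try safe → low deductible, risky → high deductible:
  If types separate, low deductible earns payment 96 and high deductible earns 64.
  Safe: low deductible gives 96 − 7 = 89; high deductible gives 64 − 6 = 58. No deviation. ✓
  Risky: high deductible gives 64 − 34 = 30; low deductible gives 96 − 9 = 87. Would deviate. ✗
Neither assignment is incentive-compatible.

None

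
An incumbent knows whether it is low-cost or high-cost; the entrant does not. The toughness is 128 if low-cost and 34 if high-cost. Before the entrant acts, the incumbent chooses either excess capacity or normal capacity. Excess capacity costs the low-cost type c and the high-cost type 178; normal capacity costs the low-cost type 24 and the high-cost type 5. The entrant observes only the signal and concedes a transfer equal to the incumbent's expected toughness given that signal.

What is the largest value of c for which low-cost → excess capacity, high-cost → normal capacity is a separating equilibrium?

Under separation: excess capacity → low-cost (pays 128); normal capacity → high-cost (pays 34).
High-cost: 34 − 5 = 29 ≥ 128 − 178 = -50. Holds regardless of c. ✓
Low-cost: 128 − c ≥ 34 − 24, so c ≤ 128 − 10 = 118.

118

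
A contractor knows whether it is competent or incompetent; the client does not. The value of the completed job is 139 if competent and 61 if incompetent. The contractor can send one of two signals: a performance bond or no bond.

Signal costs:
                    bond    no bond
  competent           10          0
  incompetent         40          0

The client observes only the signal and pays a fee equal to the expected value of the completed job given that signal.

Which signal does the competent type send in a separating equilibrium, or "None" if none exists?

None

Try competent → bond, incompetent → no bond:
  Under separation the client infers type exactly: bond → competent (pays 139), no bond → incompetent (pays 61).
  Competent: bond gives 139 − 10 = 129; no bond gives 61 − 0 = 61. No deviation. ✓
  Incompetent: no bond gives 61 − 0 = 61; bond gives 139 − 40 = 99. Would deviate. ✗
Try competent → no bond, incompetent → bond:
  Under separation the client infers type exactly: no bond → competent (pays 139), bond → incompetent (pays 61).
  Competent: no bond gives 139 − 0 = 139; bond gives 61 − 10 = 51. No deviation. ✓
  Incompetent: bond gives 61 − 40 = 21; no bond gives 139 − 0 = 139. Would deviate. ✗
Neither assignment is incentive-compatible.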